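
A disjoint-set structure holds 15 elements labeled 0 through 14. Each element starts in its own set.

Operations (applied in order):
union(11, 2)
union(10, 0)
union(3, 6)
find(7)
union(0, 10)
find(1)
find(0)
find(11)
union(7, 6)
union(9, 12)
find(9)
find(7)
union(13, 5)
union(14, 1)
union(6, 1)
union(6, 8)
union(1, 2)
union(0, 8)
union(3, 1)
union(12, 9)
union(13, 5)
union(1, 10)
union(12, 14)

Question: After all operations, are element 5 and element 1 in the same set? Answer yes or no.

Step 1: union(11, 2) -> merged; set of 11 now {2, 11}
Step 2: union(10, 0) -> merged; set of 10 now {0, 10}
Step 3: union(3, 6) -> merged; set of 3 now {3, 6}
Step 4: find(7) -> no change; set of 7 is {7}
Step 5: union(0, 10) -> already same set; set of 0 now {0, 10}
Step 6: find(1) -> no change; set of 1 is {1}
Step 7: find(0) -> no change; set of 0 is {0, 10}
Step 8: find(11) -> no change; set of 11 is {2, 11}
Step 9: union(7, 6) -> merged; set of 7 now {3, 6, 7}
Step 10: union(9, 12) -> merged; set of 9 now {9, 12}
Step 11: find(9) -> no change; set of 9 is {9, 12}
Step 12: find(7) -> no change; set of 7 is {3, 6, 7}
Step 13: union(13, 5) -> merged; set of 13 now {5, 13}
Step 14: union(14, 1) -> merged; set of 14 now {1, 14}
Step 15: union(6, 1) -> merged; set of 6 now {1, 3, 6, 7, 14}
Step 16: union(6, 8) -> merged; set of 6 now {1, 3, 6, 7, 8, 14}
Step 17: union(1, 2) -> merged; set of 1 now {1, 2, 3, 6, 7, 8, 11, 14}
Step 18: union(0, 8) -> merged; set of 0 now {0, 1, 2, 3, 6, 7, 8, 10, 11, 14}
Step 19: union(3, 1) -> already same set; set of 3 now {0, 1, 2, 3, 6, 7, 8, 10, 11, 14}
Step 20: union(12, 9) -> already same set; set of 12 now {9, 12}
Step 21: union(13, 5) -> already same set; set of 13 now {5, 13}
Step 22: union(1, 10) -> already same set; set of 1 now {0, 1, 2, 3, 6, 7, 8, 10, 11, 14}
Step 23: union(12, 14) -> merged; set of 12 now {0, 1, 2, 3, 6, 7, 8, 9, 10, 11, 12, 14}
Set of 5: {5, 13}; 1 is not a member.

Answer: no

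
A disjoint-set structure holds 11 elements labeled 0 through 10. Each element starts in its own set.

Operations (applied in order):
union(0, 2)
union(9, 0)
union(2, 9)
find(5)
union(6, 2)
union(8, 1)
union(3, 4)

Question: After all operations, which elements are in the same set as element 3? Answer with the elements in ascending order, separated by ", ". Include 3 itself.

Step 1: union(0, 2) -> merged; set of 0 now {0, 2}
Step 2: union(9, 0) -> merged; set of 9 now {0, 2, 9}
Step 3: union(2, 9) -> already same set; set of 2 now {0, 2, 9}
Step 4: find(5) -> no change; set of 5 is {5}
Step 5: union(6, 2) -> merged; set of 6 now {0, 2, 6, 9}
Step 6: union(8, 1) -> merged; set of 8 now {1, 8}
Step 7: union(3, 4) -> merged; set of 3 now {3, 4}
Component of 3: {3, 4}

Answer: 3, 4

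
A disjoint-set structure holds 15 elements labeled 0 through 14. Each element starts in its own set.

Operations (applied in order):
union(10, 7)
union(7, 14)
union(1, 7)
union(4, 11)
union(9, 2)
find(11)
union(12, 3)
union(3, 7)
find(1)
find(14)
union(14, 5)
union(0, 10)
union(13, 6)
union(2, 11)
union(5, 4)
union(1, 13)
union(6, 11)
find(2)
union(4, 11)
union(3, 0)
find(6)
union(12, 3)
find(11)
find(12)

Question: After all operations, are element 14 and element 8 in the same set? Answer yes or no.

Step 1: union(10, 7) -> merged; set of 10 now {7, 10}
Step 2: union(7, 14) -> merged; set of 7 now {7, 10, 14}
Step 3: union(1, 7) -> merged; set of 1 now {1, 7, 10, 14}
Step 4: union(4, 11) -> merged; set of 4 now {4, 11}
Step 5: union(9, 2) -> merged; set of 9 now {2, 9}
Step 6: find(11) -> no change; set of 11 is {4, 11}
Step 7: union(12, 3) -> merged; set of 12 now {3, 12}
Step 8: union(3, 7) -> merged; set of 3 now {1, 3, 7, 10, 12, 14}
Step 9: find(1) -> no change; set of 1 is {1, 3, 7, 10, 12, 14}
Step 10: find(14) -> no change; set of 14 is {1, 3, 7, 10, 12, 14}
Step 11: union(14, 5) -> merged; set of 14 now {1, 3, 5, 7, 10, 12, 14}
Step 12: union(0, 10) -> merged; set of 0 now {0, 1, 3, 5, 7, 10, 12, 14}
Step 13: union(13, 6) -> merged; set of 13 now {6, 13}
Step 14: union(2, 11) -> merged; set of 2 now {2, 4, 9, 11}
Step 15: union(5, 4) -> merged; set of 5 now {0, 1, 2, 3, 4, 5, 7, 9, 10, 11, 12, 14}
Step 16: union(1, 13) -> merged; set of 1 now {0, 1, 2, 3, 4, 5, 6, 7, 9, 10, 11, 12, 13, 14}
Step 17: union(6, 11) -> already same set; set of 6 now {0, 1, 2, 3, 4, 5, 6, 7, 9, 10, 11, 12, 13, 14}
Step 18: find(2) -> no change; set of 2 is {0, 1, 2, 3, 4, 5, 6, 7, 9, 10, 11, 12, 13, 14}
Step 19: union(4, 11) -> already same set; set of 4 now {0, 1, 2, 3, 4, 5, 6, 7, 9, 10, 11, 12, 13, 14}
Step 20: union(3, 0) -> already same set; set of 3 now {0, 1, 2, 3, 4, 5, 6, 7, 9, 10, 11, 12, 13, 14}
Step 21: find(6) -> no change; set of 6 is {0, 1, 2, 3, 4, 5, 6, 7, 9, 10, 11, 12, 13, 14}
Step 22: union(12, 3) -> already same set; set of 12 now {0, 1, 2, 3, 4, 5, 6, 7, 9, 10, 11, 12, 13, 14}
Step 23: find(11) -> no change; set of 11 is {0, 1, 2, 3, 4, 5, 6, 7, 9, 10, 11, 12, 13, 14}
Step 24: find(12) -> no change; set of 12 is {0, 1, 2, 3, 4, 5, 6, 7, 9, 10, 11, 12, 13, 14}
Set of 14: {0, 1, 2, 3, 4, 5, 6, 7, 9, 10, 11, 12, 13, 14}; 8 is not a member.

Answer: no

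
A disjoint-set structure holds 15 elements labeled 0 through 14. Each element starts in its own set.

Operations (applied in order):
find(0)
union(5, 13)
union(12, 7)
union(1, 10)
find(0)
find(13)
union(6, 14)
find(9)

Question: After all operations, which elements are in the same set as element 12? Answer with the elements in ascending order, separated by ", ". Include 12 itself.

Step 1: find(0) -> no change; set of 0 is {0}
Step 2: union(5, 13) -> merged; set of 5 now {5, 13}
Step 3: union(12, 7) -> merged; set of 12 now {7, 12}
Step 4: union(1, 10) -> merged; set of 1 now {1, 10}
Step 5: find(0) -> no change; set of 0 is {0}
Step 6: find(13) -> no change; set of 13 is {5, 13}
Step 7: union(6, 14) -> merged; set of 6 now {6, 14}
Step 8: find(9) -> no change; set of 9 is {9}
Component of 12: {7, 12}

Answer: 7, 12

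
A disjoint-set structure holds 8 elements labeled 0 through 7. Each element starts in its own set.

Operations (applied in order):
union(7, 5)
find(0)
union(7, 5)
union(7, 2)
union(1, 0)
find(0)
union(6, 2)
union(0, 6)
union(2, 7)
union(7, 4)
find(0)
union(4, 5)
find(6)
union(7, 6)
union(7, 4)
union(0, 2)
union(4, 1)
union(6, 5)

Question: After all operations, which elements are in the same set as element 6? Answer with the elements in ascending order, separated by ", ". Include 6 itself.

Step 1: union(7, 5) -> merged; set of 7 now {5, 7}
Step 2: find(0) -> no change; set of 0 is {0}
Step 3: union(7, 5) -> already same set; set of 7 now {5, 7}
Step 4: union(7, 2) -> merged; set of 7 now {2, 5, 7}
Step 5: union(1, 0) -> merged; set of 1 now {0, 1}
Step 6: find(0) -> no change; set of 0 is {0, 1}
Step 7: union(6, 2) -> merged; set of 6 now {2, 5, 6, 7}
Step 8: union(0, 6) -> merged; set of 0 now {0, 1, 2, 5, 6, 7}
Step 9: union(2, 7) -> already same set; set of 2 now {0, 1, 2, 5, 6, 7}
Step 10: union(7, 4) -> merged; set of 7 now {0, 1, 2, 4, 5, 6, 7}
Step 11: find(0) -> no change; set of 0 is {0, 1, 2, 4, 5, 6, 7}
Step 12: union(4, 5) -> already same set; set of 4 now {0, 1, 2, 4, 5, 6, 7}
Step 13: find(6) -> no change; set of 6 is {0, 1, 2, 4, 5, 6, 7}
Step 14: union(7, 6) -> already same set; set of 7 now {0, 1, 2, 4, 5, 6, 7}
Step 15: union(7, 4) -> already same set; set of 7 now {0, 1, 2, 4, 5, 6, 7}
Step 16: union(0, 2) -> already same set; set of 0 now {0, 1, 2, 4, 5, 6, 7}
Step 17: union(4, 1) -> already same set; set of 4 now {0, 1, 2, 4, 5, 6, 7}
Step 18: union(6, 5) -> already same set; set of 6 now {0, 1, 2, 4, 5, 6, 7}
Component of 6: {0, 1, 2, 4, 5, 6, 7}

Answer: 0, 1, 2, 4, 5, 6, 7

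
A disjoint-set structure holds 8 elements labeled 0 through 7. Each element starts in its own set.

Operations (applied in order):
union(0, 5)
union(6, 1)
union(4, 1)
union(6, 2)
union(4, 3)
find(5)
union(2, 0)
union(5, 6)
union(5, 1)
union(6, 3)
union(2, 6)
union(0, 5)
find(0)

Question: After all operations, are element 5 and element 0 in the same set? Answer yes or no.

Step 1: union(0, 5) -> merged; set of 0 now {0, 5}
Step 2: union(6, 1) -> merged; set of 6 now {1, 6}
Step 3: union(4, 1) -> merged; set of 4 now {1, 4, 6}
Step 4: union(6, 2) -> merged; set of 6 now {1, 2, 4, 6}
Step 5: union(4, 3) -> merged; set of 4 now {1, 2, 3, 4, 6}
Step 6: find(5) -> no change; set of 5 is {0, 5}
Step 7: union(2, 0) -> merged; set of 2 now {0, 1, 2, 3, 4, 5, 6}
Step 8: union(5, 6) -> already same set; set of 5 now {0, 1, 2, 3, 4, 5, 6}
Step 9: union(5, 1) -> already same set; set of 5 now {0, 1, 2, 3, 4, 5, 6}
Step 10: union(6, 3) -> already same set; set of 6 now {0, 1, 2, 3, 4, 5, 6}
Step 11: union(2, 6) -> already same set; set of 2 now {0, 1, 2, 3, 4, 5, 6}
Step 12: union(0, 5) -> already same set; set of 0 now {0, 1, 2, 3, 4, 5, 6}
Step 13: find(0) -> no change; set of 0 is {0, 1, 2, 3, 4, 5, 6}
Set of 5: {0, 1, 2, 3, 4, 5, 6}; 0 is a member.

Answer: yes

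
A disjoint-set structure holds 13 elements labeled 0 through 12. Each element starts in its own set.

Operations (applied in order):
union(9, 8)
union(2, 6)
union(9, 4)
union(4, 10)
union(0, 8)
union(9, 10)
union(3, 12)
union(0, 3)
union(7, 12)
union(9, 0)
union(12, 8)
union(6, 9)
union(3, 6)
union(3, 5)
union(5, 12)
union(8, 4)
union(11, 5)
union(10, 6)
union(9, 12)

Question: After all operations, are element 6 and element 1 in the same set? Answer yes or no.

Step 1: union(9, 8) -> merged; set of 9 now {8, 9}
Step 2: union(2, 6) -> merged; set of 2 now {2, 6}
Step 3: union(9, 4) -> merged; set of 9 now {4, 8, 9}
Step 4: union(4, 10) -> merged; set of 4 now {4, 8, 9, 10}
Step 5: union(0, 8) -> merged; set of 0 now {0, 4, 8, 9, 10}
Step 6: union(9, 10) -> already same set; set of 9 now {0, 4, 8, 9, 10}
Step 7: union(3, 12) -> merged; set of 3 now {3, 12}
Step 8: union(0, 3) -> merged; set of 0 now {0, 3, 4, 8, 9, 10, 12}
Step 9: union(7, 12) -> merged; set of 7 now {0, 3, 4, 7, 8, 9, 10, 12}
Step 10: union(9, 0) -> already same set; set of 9 now {0, 3, 4, 7, 8, 9, 10, 12}
Step 11: union(12, 8) -> already same set; set of 12 now {0, 3, 4, 7, 8, 9, 10, 12}
Step 12: union(6, 9) -> merged; set of 6 now {0, 2, 3, 4, 6, 7, 8, 9, 10, 12}
Step 13: union(3, 6) -> already same set; set of 3 now {0, 2, 3, 4, 6, 7, 8, 9, 10, 12}
Step 14: union(3, 5) -> merged; set of 3 now {0, 2, 3, 4, 5, 6, 7, 8, 9, 10, 12}
Step 15: union(5, 12) -> already same set; set of 5 now {0, 2, 3, 4, 5, 6, 7, 8, 9, 10, 12}
Step 16: union(8, 4) -> already same set; set of 8 now {0, 2, 3, 4, 5, 6, 7, 8, 9, 10, 12}
Step 17: union(11, 5) -> merged; set of 11 now {0, 2, 3, 4, 5, 6, 7, 8, 9, 10, 11, 12}
Step 18: union(10, 6) -> already same set; set of 10 now {0, 2, 3, 4, 5, 6, 7, 8, 9, 10, 11, 12}
Step 19: union(9, 12) -> already same set; set of 9 now {0, 2, 3, 4, 5, 6, 7, 8, 9, 10, 11, 12}
Set of 6: {0, 2, 3, 4, 5, 6, 7, 8, 9, 10, 11, 12}; 1 is not a member.

Answer: no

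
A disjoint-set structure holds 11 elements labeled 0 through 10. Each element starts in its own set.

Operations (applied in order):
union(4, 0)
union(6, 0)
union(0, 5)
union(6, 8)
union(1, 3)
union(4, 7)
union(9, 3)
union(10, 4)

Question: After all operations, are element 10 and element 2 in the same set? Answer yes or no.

Step 1: union(4, 0) -> merged; set of 4 now {0, 4}
Step 2: union(6, 0) -> merged; set of 6 now {0, 4, 6}
Step 3: union(0, 5) -> merged; set of 0 now {0, 4, 5, 6}
Step 4: union(6, 8) -> merged; set of 6 now {0, 4, 5, 6, 8}
Step 5: union(1, 3) -> merged; set of 1 now {1, 3}
Step 6: union(4, 7) -> merged; set of 4 now {0, 4, 5, 6, 7, 8}
Step 7: union(9, 3) -> merged; set of 9 now {1, 3, 9}
Step 8: union(10, 4) -> merged; set of 10 now {0, 4, 5, 6, 7, 8, 10}
Set of 10: {0, 4, 5, 6, 7, 8, 10}; 2 is not a member.

Answer: no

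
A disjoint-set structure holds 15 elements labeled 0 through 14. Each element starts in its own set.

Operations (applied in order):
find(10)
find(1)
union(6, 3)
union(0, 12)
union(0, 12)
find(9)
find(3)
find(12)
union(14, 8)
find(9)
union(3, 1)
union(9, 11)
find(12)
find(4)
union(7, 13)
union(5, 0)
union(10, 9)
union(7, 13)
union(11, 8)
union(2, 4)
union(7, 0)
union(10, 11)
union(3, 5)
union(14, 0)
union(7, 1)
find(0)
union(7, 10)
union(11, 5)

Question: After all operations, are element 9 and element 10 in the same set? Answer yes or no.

Answer: yes

Derivation:
Step 1: find(10) -> no change; set of 10 is {10}
Step 2: find(1) -> no change; set of 1 is {1}
Step 3: union(6, 3) -> merged; set of 6 now {3, 6}
Step 4: union(0, 12) -> merged; set of 0 now {0, 12}
Step 5: union(0, 12) -> already same set; set of 0 now {0, 12}
Step 6: find(9) -> no change; set of 9 is {9}
Step 7: find(3) -> no change; set of 3 is {3, 6}
Step 8: find(12) -> no change; set of 12 is {0, 12}
Step 9: union(14, 8) -> merged; set of 14 now {8, 14}
Step 10: find(9) -> no change; set of 9 is {9}
Step 11: union(3, 1) -> merged; set of 3 now {1, 3, 6}
Step 12: union(9, 11) -> merged; set of 9 now {9, 11}
Step 13: find(12) -> no change; set of 12 is {0, 12}
Step 14: find(4) -> no change; set of 4 is {4}
Step 15: union(7, 13) -> merged; set of 7 now {7, 13}
Step 16: union(5, 0) -> merged; set of 5 now {0, 5, 12}
Step 17: union(10, 9) -> merged; set of 10 now {9, 10, 11}
Step 18: union(7, 13) -> already same set; set of 7 now {7, 13}
Step 19: union(11, 8) -> merged; set of 11 now {8, 9, 10, 11, 14}
Step 20: union(2, 4) -> merged; set of 2 now {2, 4}
Step 21: union(7, 0) -> merged; set of 7 now {0, 5, 7, 12, 13}
Step 22: union(10, 11) -> already same set; set of 10 now {8, 9, 10, 11, 14}
Step 23: union(3, 5) -> merged; set of 3 now {0, 1, 3, 5, 6, 7, 12, 13}
Step 24: union(14, 0) -> merged; set of 14 now {0, 1, 3, 5, 6, 7, 8, 9, 10, 11, 12, 13, 14}
Step 25: union(7, 1) -> already same set; set of 7 now {0, 1, 3, 5, 6, 7, 8, 9, 10, 11, 12, 13, 14}
Step 26: find(0) -> no change; set of 0 is {0, 1, 3, 5, 6, 7, 8, 9, 10, 11, 12, 13, 14}
Step 27: union(7, 10) -> already same set; set of 7 now {0, 1, 3, 5, 6, 7, 8, 9, 10, 11, 12, 13, 14}
Step 28: union(11, 5) -> already same set; set of 11 now {0, 1, 3, 5, 6, 7, 8, 9, 10, 11, 12, 13, 14}
Set of 9: {0, 1, 3, 5, 6, 7, 8, 9, 10, 11, 12, 13, 14}; 10 is a member.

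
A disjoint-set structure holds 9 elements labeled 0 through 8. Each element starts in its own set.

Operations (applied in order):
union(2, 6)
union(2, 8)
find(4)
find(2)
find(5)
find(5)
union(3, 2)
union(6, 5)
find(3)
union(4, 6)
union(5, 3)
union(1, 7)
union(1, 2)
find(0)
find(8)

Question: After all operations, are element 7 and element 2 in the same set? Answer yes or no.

Step 1: union(2, 6) -> merged; set of 2 now {2, 6}
Step 2: union(2, 8) -> merged; set of 2 now {2, 6, 8}
Step 3: find(4) -> no change; set of 4 is {4}
Step 4: find(2) -> no change; set of 2 is {2, 6, 8}
Step 5: find(5) -> no change; set of 5 is {5}
Step 6: find(5) -> no change; set of 5 is {5}
Step 7: union(3, 2) -> merged; set of 3 now {2, 3, 6, 8}
Step 8: union(6, 5) -> merged; set of 6 now {2, 3, 5, 6, 8}
Step 9: find(3) -> no change; set of 3 is {2, 3, 5, 6, 8}
Step 10: union(4, 6) -> merged; set of 4 now {2, 3, 4, 5, 6, 8}
Step 11: union(5, 3) -> already same set; set of 5 now {2, 3, 4, 5, 6, 8}
Step 12: union(1, 7) -> merged; set of 1 now {1, 7}
Step 13: union(1, 2) -> merged; set of 1 now {1, 2, 3, 4, 5, 6, 7, 8}
Step 14: find(0) -> no change; set of 0 is {0}
Step 15: find(8) -> no change; set of 8 is {1, 2, 3, 4, 5, 6, 7, 8}
Set of 7: {1, 2, 3, 4, 5, 6, 7, 8}; 2 is a member.

Answer: yes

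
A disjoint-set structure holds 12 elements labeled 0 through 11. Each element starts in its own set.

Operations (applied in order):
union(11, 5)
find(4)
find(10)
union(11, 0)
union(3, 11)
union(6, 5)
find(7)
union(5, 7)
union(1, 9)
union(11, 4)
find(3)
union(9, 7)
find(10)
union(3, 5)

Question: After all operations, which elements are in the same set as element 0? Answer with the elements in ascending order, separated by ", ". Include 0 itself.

Step 1: union(11, 5) -> merged; set of 11 now {5, 11}
Step 2: find(4) -> no change; set of 4 is {4}
Step 3: find(10) -> no change; set of 10 is {10}
Step 4: union(11, 0) -> merged; set of 11 now {0, 5, 11}
Step 5: union(3, 11) -> merged; set of 3 now {0, 3, 5, 11}
Step 6: union(6, 5) -> merged; set of 6 now {0, 3, 5, 6, 11}
Step 7: find(7) -> no change; set of 7 is {7}
Step 8: union(5, 7) -> merged; set of 5 now {0, 3, 5, 6, 7, 11}
Step 9: union(1, 9) -> merged; set of 1 now {1, 9}
Step 10: union(11, 4) -> merged; set of 11 now {0, 3, 4, 5, 6, 7, 11}
Step 11: find(3) -> no change; set of 3 is {0, 3, 4, 5, 6, 7, 11}
Step 12: union(9, 7) -> merged; set of 9 now {0, 1, 3, 4, 5, 6, 7, 9, 11}
Step 13: find(10) -> no change; set of 10 is {10}
Step 14: union(3, 5) -> already same set; set of 3 now {0, 1, 3, 4, 5, 6, 7, 9, 11}
Component of 0: {0, 1, 3, 4, 5, 6, 7, 9, 11}

Answer: 0, 1, 3, 4, 5, 6, 7, 9, 11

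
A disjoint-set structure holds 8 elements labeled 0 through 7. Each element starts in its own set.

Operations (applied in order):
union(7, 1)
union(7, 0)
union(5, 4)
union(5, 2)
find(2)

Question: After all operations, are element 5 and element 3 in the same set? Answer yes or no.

Step 1: union(7, 1) -> merged; set of 7 now {1, 7}
Step 2: union(7, 0) -> merged; set of 7 now {0, 1, 7}
Step 3: union(5, 4) -> merged; set of 5 now {4, 5}
Step 4: union(5, 2) -> merged; set of 5 now {2, 4, 5}
Step 5: find(2) -> no change; set of 2 is {2, 4, 5}
Set of 5: {2, 4, 5}; 3 is not a member.

Answer: no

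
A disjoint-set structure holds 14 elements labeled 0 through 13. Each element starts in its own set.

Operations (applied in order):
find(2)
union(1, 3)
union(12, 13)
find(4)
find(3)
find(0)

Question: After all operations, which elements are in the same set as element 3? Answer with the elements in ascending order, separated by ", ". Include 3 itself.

Answer: 1, 3

Derivation:
Step 1: find(2) -> no change; set of 2 is {2}
Step 2: union(1, 3) -> merged; set of 1 now {1, 3}
Step 3: union(12, 13) -> merged; set of 12 now {12, 13}
Step 4: find(4) -> no change; set of 4 is {4}
Step 5: find(3) -> no change; set of 3 is {1, 3}
Step 6: find(0) -> no change; set of 0 is {0}
Component of 3: {1, 3}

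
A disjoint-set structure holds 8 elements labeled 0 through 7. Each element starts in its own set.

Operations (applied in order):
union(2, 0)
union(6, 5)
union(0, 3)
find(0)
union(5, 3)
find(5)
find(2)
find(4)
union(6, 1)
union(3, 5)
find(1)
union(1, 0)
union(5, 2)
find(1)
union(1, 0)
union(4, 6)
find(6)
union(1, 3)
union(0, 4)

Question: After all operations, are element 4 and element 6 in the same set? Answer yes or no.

Step 1: union(2, 0) -> merged; set of 2 now {0, 2}
Step 2: union(6, 5) -> merged; set of 6 now {5, 6}
Step 3: union(0, 3) -> merged; set of 0 now {0, 2, 3}
Step 4: find(0) -> no change; set of 0 is {0, 2, 3}
Step 5: union(5, 3) -> merged; set of 5 now {0, 2, 3, 5, 6}
Step 6: find(5) -> no change; set of 5 is {0, 2, 3, 5, 6}
Step 7: find(2) -> no change; set of 2 is {0, 2, 3, 5, 6}
Step 8: find(4) -> no change; set of 4 is {4}
Step 9: union(6, 1) -> merged; set of 6 now {0, 1, 2, 3, 5, 6}
Step 10: union(3, 5) -> already same set; set of 3 now {0, 1, 2, 3, 5, 6}
Step 11: find(1) -> no change; set of 1 is {0, 1, 2, 3, 5, 6}
Step 12: union(1, 0) -> already same set; set of 1 now {0, 1, 2, 3, 5, 6}
Step 13: union(5, 2) -> already same set; set of 5 now {0, 1, 2, 3, 5, 6}
Step 14: find(1) -> no change; set of 1 is {0, 1, 2, 3, 5, 6}
Step 15: union(1, 0) -> already same set; set of 1 now {0, 1, 2, 3, 5, 6}
Step 16: union(4, 6) -> merged; set of 4 now {0, 1, 2, 3, 4, 5, 6}
Step 17: find(6) -> no change; set of 6 is {0, 1, 2, 3, 4, 5, 6}
Step 18: union(1, 3) -> already same set; set of 1 now {0, 1, 2, 3, 4, 5, 6}
Step 19: union(0, 4) -> already same set; set of 0 now {0, 1, 2, 3, 4, 5, 6}
Set of 4: {0, 1, 2, 3, 4, 5, 6}; 6 is a member.

Answer: yes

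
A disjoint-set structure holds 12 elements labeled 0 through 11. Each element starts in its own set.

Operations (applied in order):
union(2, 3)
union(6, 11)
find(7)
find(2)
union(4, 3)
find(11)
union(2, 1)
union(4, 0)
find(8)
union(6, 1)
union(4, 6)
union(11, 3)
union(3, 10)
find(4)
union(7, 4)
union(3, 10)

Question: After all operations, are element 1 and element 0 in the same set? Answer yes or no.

Answer: yes

Derivation:
Step 1: union(2, 3) -> merged; set of 2 now {2, 3}
Step 2: union(6, 11) -> merged; set of 6 now {6, 11}
Step 3: find(7) -> no change; set of 7 is {7}
Step 4: find(2) -> no change; set of 2 is {2, 3}
Step 5: union(4, 3) -> merged; set of 4 now {2, 3, 4}
Step 6: find(11) -> no change; set of 11 is {6, 11}
Step 7: union(2, 1) -> merged; set of 2 now {1, 2, 3, 4}
Step 8: union(4, 0) -> merged; set of 4 now {0, 1, 2, 3, 4}
Step 9: find(8) -> no change; set of 8 is {8}
Step 10: union(6, 1) -> merged; set of 6 now {0, 1, 2, 3, 4, 6, 11}
Step 11: union(4, 6) -> already same set; set of 4 now {0, 1, 2, 3, 4, 6, 11}
Step 12: union(11, 3) -> already same set; set of 11 now {0, 1, 2, 3, 4, 6, 11}
Step 13: union(3, 10) -> merged; set of 3 now {0, 1, 2, 3, 4, 6, 10, 11}
Step 14: find(4) -> no change; set of 4 is {0, 1, 2, 3, 4, 6, 10, 11}
Step 15: union(7, 4) -> merged; set of 7 now {0, 1, 2, 3, 4, 6, 7, 10, 11}
Step 16: union(3, 10) -> already same set; set of 3 now {0, 1, 2, 3, 4, 6, 7, 10, 11}
Set of 1: {0, 1, 2, 3, 4, 6, 7, 10, 11}; 0 is a member.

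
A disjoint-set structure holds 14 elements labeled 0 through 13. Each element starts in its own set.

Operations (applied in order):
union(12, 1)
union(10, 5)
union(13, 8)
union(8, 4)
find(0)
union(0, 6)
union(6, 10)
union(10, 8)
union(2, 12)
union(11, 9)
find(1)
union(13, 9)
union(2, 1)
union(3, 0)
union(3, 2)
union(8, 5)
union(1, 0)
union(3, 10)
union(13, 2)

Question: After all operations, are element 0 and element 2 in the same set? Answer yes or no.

Step 1: union(12, 1) -> merged; set of 12 now {1, 12}
Step 2: union(10, 5) -> merged; set of 10 now {5, 10}
Step 3: union(13, 8) -> merged; set of 13 now {8, 13}
Step 4: union(8, 4) -> merged; set of 8 now {4, 8, 13}
Step 5: find(0) -> no change; set of 0 is {0}
Step 6: union(0, 6) -> merged; set of 0 now {0, 6}
Step 7: union(6, 10) -> merged; set of 6 now {0, 5, 6, 10}
Step 8: union(10, 8) -> merged; set of 10 now {0, 4, 5, 6, 8, 10, 13}
Step 9: union(2, 12) -> merged; set of 2 now {1, 2, 12}
Step 10: union(11, 9) -> merged; set of 11 now {9, 11}
Step 11: find(1) -> no change; set of 1 is {1, 2, 12}
Step 12: union(13, 9) -> merged; set of 13 now {0, 4, 5, 6, 8, 9, 10, 11, 13}
Step 13: union(2, 1) -> already same set; set of 2 now {1, 2, 12}
Step 14: union(3, 0) -> merged; set of 3 now {0, 3, 4, 5, 6, 8, 9, 10, 11, 13}
Step 15: union(3, 2) -> merged; set of 3 now {0, 1, 2, 3, 4, 5, 6, 8, 9, 10, 11, 12, 13}
Step 16: union(8, 5) -> already same set; set of 8 now {0, 1, 2, 3, 4, 5, 6, 8, 9, 10, 11, 12, 13}
Step 17: union(1, 0) -> already same set; set of 1 now {0, 1, 2, 3, 4, 5, 6, 8, 9, 10, 11, 12, 13}
Step 18: union(3, 10) -> already same set; set of 3 now {0, 1, 2, 3, 4, 5, 6, 8, 9, 10, 11, 12, 13}
Step 19: union(13, 2) -> already same set; set of 13 now {0, 1, 2, 3, 4, 5, 6, 8, 9, 10, 11, 12, 13}
Set of 0: {0, 1, 2, 3, 4, 5, 6, 8, 9, 10, 11, 12, 13}; 2 is a member.

Answer: yes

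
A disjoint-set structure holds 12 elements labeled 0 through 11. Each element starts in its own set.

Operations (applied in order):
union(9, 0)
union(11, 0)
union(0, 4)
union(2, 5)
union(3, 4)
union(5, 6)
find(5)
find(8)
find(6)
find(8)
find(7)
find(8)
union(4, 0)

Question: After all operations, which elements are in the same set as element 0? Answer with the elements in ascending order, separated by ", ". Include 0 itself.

Answer: 0, 3, 4, 9, 11

Derivation:
Step 1: union(9, 0) -> merged; set of 9 now {0, 9}
Step 2: union(11, 0) -> merged; set of 11 now {0, 9, 11}
Step 3: union(0, 4) -> merged; set of 0 now {0, 4, 9, 11}
Step 4: union(2, 5) -> merged; set of 2 now {2, 5}
Step 5: union(3, 4) -> merged; set of 3 now {0, 3, 4, 9, 11}
Step 6: union(5, 6) -> merged; set of 5 now {2, 5, 6}
Step 7: find(5) -> no change; set of 5 is {2, 5, 6}
Step 8: find(8) -> no change; set of 8 is {8}
Step 9: find(6) -> no change; set of 6 is {2, 5, 6}
Step 10: find(8) -> no change; set of 8 is {8}
Step 11: find(7) -> no change; set of 7 is {7}
Step 12: find(8) -> no change; set of 8 is {8}
Step 13: union(4, 0) -> already same set; set of 4 now {0, 3, 4, 9, 11}
Component of 0: {0, 3, 4, 9, 11}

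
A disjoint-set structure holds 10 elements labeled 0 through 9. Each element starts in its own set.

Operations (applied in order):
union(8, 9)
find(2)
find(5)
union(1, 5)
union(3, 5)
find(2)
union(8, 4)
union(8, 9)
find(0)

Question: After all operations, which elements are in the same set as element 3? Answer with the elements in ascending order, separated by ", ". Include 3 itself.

Step 1: union(8, 9) -> merged; set of 8 now {8, 9}
Step 2: find(2) -> no change; set of 2 is {2}
Step 3: find(5) -> no change; set of 5 is {5}
Step 4: union(1, 5) -> merged; set of 1 now {1, 5}
Step 5: union(3, 5) -> merged; set of 3 now {1, 3, 5}
Step 6: find(2) -> no change; set of 2 is {2}
Step 7: union(8, 4) -> merged; set of 8 now {4, 8, 9}
Step 8: union(8, 9) -> already same set; set of 8 now {4, 8, 9}
Step 9: find(0) -> no change; set of 0 is {0}
Component of 3: {1, 3, 5}

Answer: 1, 3, 5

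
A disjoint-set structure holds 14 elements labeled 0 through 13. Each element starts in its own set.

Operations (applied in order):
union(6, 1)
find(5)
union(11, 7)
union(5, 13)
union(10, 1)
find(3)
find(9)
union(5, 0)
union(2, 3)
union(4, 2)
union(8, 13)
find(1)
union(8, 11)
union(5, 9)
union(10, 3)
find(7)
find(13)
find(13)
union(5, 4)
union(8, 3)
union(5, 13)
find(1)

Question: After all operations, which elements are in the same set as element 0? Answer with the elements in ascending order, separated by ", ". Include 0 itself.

Answer: 0, 1, 2, 3, 4, 5, 6, 7, 8, 9, 10, 11, 13

Derivation:
Step 1: union(6, 1) -> merged; set of 6 now {1, 6}
Step 2: find(5) -> no change; set of 5 is {5}
Step 3: union(11, 7) -> merged; set of 11 now {7, 11}
Step 4: union(5, 13) -> merged; set of 5 now {5, 13}
Step 5: union(10, 1) -> merged; set of 10 now {1, 6, 10}
Step 6: find(3) -> no change; set of 3 is {3}
Step 7: find(9) -> no change; set of 9 is {9}
Step 8: union(5, 0) -> merged; set of 5 now {0, 5, 13}
Step 9: union(2, 3) -> merged; set of 2 now {2, 3}
Step 10: union(4, 2) -> merged; set of 4 now {2, 3, 4}
Step 11: union(8, 13) -> merged; set of 8 now {0, 5, 8, 13}
Step 12: find(1) -> no change; set of 1 is {1, 6, 10}
Step 13: union(8, 11) -> merged; set of 8 now {0, 5, 7, 8, 11, 13}
Step 14: union(5, 9) -> merged; set of 5 now {0, 5, 7, 8, 9, 11, 13}
Step 15: union(10, 3) -> merged; set of 10 now {1, 2, 3, 4, 6, 10}
Step 16: find(7) -> no change; set of 7 is {0, 5, 7, 8, 9, 11, 13}
Step 17: find(13) -> no change; set of 13 is {0, 5, 7, 8, 9, 11, 13}
Step 18: find(13) -> no change; set of 13 is {0, 5, 7, 8, 9, 11, 13}
Step 19: union(5, 4) -> merged; set of 5 now {0, 1, 2, 3, 4, 5, 6, 7, 8, 9, 10, 11, 13}
Step 20: union(8, 3) -> already same set; set of 8 now {0, 1, 2, 3, 4, 5, 6, 7, 8, 9, 10, 11, 13}
Step 21: union(5, 13) -> already same set; set of 5 now {0, 1, 2, 3, 4, 5, 6, 7, 8, 9, 10, 11, 13}
Step 22: find(1) -> no change; set of 1 is {0, 1, 2, 3, 4, 5, 6, 7, 8, 9, 10, 11, 13}
Component of 0: {0, 1, 2, 3, 4, 5, 6, 7, 8, 9, 10, 11, 13}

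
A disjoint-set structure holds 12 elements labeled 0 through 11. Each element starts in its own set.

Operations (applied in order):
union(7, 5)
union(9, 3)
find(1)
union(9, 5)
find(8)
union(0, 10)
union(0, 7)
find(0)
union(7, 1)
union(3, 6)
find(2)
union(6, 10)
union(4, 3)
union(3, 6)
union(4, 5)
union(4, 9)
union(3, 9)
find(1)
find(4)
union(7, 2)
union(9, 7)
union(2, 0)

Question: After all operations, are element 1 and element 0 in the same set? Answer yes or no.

Answer: yes

Derivation:
Step 1: union(7, 5) -> merged; set of 7 now {5, 7}
Step 2: union(9, 3) -> merged; set of 9 now {3, 9}
Step 3: find(1) -> no change; set of 1 is {1}
Step 4: union(9, 5) -> merged; set of 9 now {3, 5, 7, 9}
Step 5: find(8) -> no change; set of 8 is {8}
Step 6: union(0, 10) -> merged; set of 0 now {0, 10}
Step 7: union(0, 7) -> merged; set of 0 now {0, 3, 5, 7, 9, 10}
Step 8: find(0) -> no change; set of 0 is {0, 3, 5, 7, 9, 10}
Step 9: union(7, 1) -> merged; set of 7 now {0, 1, 3, 5, 7, 9, 10}
Step 10: union(3, 6) -> merged; set of 3 now {0, 1, 3, 5, 6, 7, 9, 10}
Step 11: find(2) -> no change; set of 2 is {2}
Step 12: union(6, 10) -> already same set; set of 6 now {0, 1, 3, 5, 6, 7, 9, 10}
Step 13: union(4, 3) -> merged; set of 4 now {0, 1, 3, 4, 5, 6, 7, 9, 10}
Step 14: union(3, 6) -> already same set; set of 3 now {0, 1, 3, 4, 5, 6, 7, 9, 10}
Step 15: union(4, 5) -> already same set; set of 4 now {0, 1, 3, 4, 5, 6, 7, 9, 10}
Step 16: union(4, 9) -> already same set; set of 4 now {0, 1, 3, 4, 5, 6, 7, 9, 10}
Step 17: union(3, 9) -> already same set; set of 3 now {0, 1, 3, 4, 5, 6, 7, 9, 10}
Step 18: find(1) -> no change; set of 1 is {0, 1, 3, 4, 5, 6, 7, 9, 10}
Step 19: find(4) -> no change; set of 4 is {0, 1, 3, 4, 5, 6, 7, 9, 10}
Step 20: union(7, 2) -> merged; set of 7 now {0, 1, 2, 3, 4, 5, 6, 7, 9, 10}
Step 21: union(9, 7) -> already same set; set of 9 now {0, 1, 2, 3, 4, 5, 6, 7, 9, 10}
Step 22: union(2, 0) -> already same set; set of 2 now {0, 1, 2, 3, 4, 5, 6, 7, 9, 10}
Set of 1: {0, 1, 2, 3, 4, 5, 6, 7, 9, 10}; 0 is a member.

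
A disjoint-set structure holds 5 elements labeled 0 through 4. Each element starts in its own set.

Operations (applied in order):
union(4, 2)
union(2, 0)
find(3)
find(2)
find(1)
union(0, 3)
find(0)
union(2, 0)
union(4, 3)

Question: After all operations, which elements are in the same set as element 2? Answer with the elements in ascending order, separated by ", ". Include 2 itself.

Answer: 0, 2, 3, 4

Derivation:
Step 1: union(4, 2) -> merged; set of 4 now {2, 4}
Step 2: union(2, 0) -> merged; set of 2 now {0, 2, 4}
Step 3: find(3) -> no change; set of 3 is {3}
Step 4: find(2) -> no change; set of 2 is {0, 2, 4}
Step 5: find(1) -> no change; set of 1 is {1}
Step 6: union(0, 3) -> merged; set of 0 now {0, 2, 3, 4}
Step 7: find(0) -> no change; set of 0 is {0, 2, 3, 4}
Step 8: union(2, 0) -> already same set; set of 2 now {0, 2, 3, 4}
Step 9: union(4, 3) -> already same set; set of 4 now {0, 2, 3, 4}
Component of 2: {0, 2, 3, 4}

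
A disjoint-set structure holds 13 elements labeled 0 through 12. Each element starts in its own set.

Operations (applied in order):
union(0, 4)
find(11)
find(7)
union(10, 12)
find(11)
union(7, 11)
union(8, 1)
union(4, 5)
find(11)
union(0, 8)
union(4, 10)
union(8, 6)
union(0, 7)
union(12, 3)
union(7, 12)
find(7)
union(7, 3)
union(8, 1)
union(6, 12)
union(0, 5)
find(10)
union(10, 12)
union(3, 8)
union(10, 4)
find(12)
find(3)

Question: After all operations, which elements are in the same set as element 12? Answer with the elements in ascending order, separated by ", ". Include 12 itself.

Answer: 0, 1, 3, 4, 5, 6, 7, 8, 10, 11, 12

Derivation:
Step 1: union(0, 4) -> merged; set of 0 now {0, 4}
Step 2: find(11) -> no change; set of 11 is {11}
Step 3: find(7) -> no change; set of 7 is {7}
Step 4: union(10, 12) -> merged; set of 10 now {10, 12}
Step 5: find(11) -> no change; set of 11 is {11}
Step 6: union(7, 11) -> merged; set of 7 now {7, 11}
Step 7: union(8, 1) -> merged; set of 8 now {1, 8}
Step 8: union(4, 5) -> merged; set of 4 now {0, 4, 5}
Step 9: find(11) -> no change; set of 11 is {7, 11}
Step 10: union(0, 8) -> merged; set of 0 now {0, 1, 4, 5, 8}
Step 11: union(4, 10) -> merged; set of 4 now {0, 1, 4, 5, 8, 10, 12}
Step 12: union(8, 6) -> merged; set of 8 now {0, 1, 4, 5, 6, 8, 10, 12}
Step 13: union(0, 7) -> merged; set of 0 now {0, 1, 4, 5, 6, 7, 8, 10, 11, 12}
Step 14: union(12, 3) -> merged; set of 12 now {0, 1, 3, 4, 5, 6, 7, 8, 10, 11, 12}
Step 15: union(7, 12) -> already same set; set of 7 now {0, 1, 3, 4, 5, 6, 7, 8, 10, 11, 12}
Step 16: find(7) -> no change; set of 7 is {0, 1, 3, 4, 5, 6, 7, 8, 10, 11, 12}
Step 17: union(7, 3) -> already same set; set of 7 now {0, 1, 3, 4, 5, 6, 7, 8, 10, 11, 12}
Step 18: union(8, 1) -> already same set; set of 8 now {0, 1, 3, 4, 5, 6, 7, 8, 10, 11, 12}
Step 19: union(6, 12) -> already same set; set of 6 now {0, 1, 3, 4, 5, 6, 7, 8, 10, 11, 12}
Step 20: union(0, 5) -> already same set; set of 0 now {0, 1, 3, 4, 5, 6, 7, 8, 10, 11, 12}
Step 21: find(10) -> no change; set of 10 is {0, 1, 3, 4, 5, 6, 7, 8, 10, 11, 12}
Step 22: union(10, 12) -> already same set; set of 10 now {0, 1, 3, 4, 5, 6, 7, 8, 10, 11, 12}
Step 23: union(3, 8) -> already same set; set of 3 now {0, 1, 3, 4, 5, 6, 7, 8, 10, 11, 12}
Step 24: union(10, 4) -> already same set; set of 10 now {0, 1, 3, 4, 5, 6, 7, 8, 10, 11, 12}
Step 25: find(12) -> no change; set of 12 is {0, 1, 3, 4, 5, 6, 7, 8, 10, 11, 12}
Step 26: find(3) -> no change; set of 3 is {0, 1, 3, 4, 5, 6, 7, 8, 10, 11, 12}
Component of 12: {0, 1, 3, 4, 5, 6, 7, 8, 10, 11, 12}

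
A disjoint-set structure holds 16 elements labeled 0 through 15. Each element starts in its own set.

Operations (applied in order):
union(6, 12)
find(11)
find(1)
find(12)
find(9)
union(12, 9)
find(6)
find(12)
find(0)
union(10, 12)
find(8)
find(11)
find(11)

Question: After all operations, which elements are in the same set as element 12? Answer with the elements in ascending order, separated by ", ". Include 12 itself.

Answer: 6, 9, 10, 12

Derivation:
Step 1: union(6, 12) -> merged; set of 6 now {6, 12}
Step 2: find(11) -> no change; set of 11 is {11}
Step 3: find(1) -> no change; set of 1 is {1}
Step 4: find(12) -> no change; set of 12 is {6, 12}
Step 5: find(9) -> no change; set of 9 is {9}
Step 6: union(12, 9) -> merged; set of 12 now {6, 9, 12}
Step 7: find(6) -> no change; set of 6 is {6, 9, 12}
Step 8: find(12) -> no change; set of 12 is {6, 9, 12}
Step 9: find(0) -> no change; set of 0 is {0}
Step 10: union(10, 12) -> merged; set of 10 now {6, 9, 10, 12}
Step 11: find(8) -> no change; set of 8 is {8}
Step 12: find(11) -> no change; set of 11 is {11}
Step 13: find(11) -> no change; set of 11 is {11}
Component of 12: {6, 9, 10, 12}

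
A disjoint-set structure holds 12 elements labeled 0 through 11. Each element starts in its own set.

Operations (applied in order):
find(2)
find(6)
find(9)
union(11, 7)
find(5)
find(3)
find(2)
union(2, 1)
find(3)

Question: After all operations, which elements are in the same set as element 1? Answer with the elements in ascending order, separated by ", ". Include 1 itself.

Answer: 1, 2

Derivation:
Step 1: find(2) -> no change; set of 2 is {2}
Step 2: find(6) -> no change; set of 6 is {6}
Step 3: find(9) -> no change; set of 9 is {9}
Step 4: union(11, 7) -> merged; set of 11 now {7, 11}
Step 5: find(5) -> no change; set of 5 is {5}
Step 6: find(3) -> no change; set of 3 is {3}
Step 7: find(2) -> no change; set of 2 is {2}
Step 8: union(2, 1) -> merged; set of 2 now {1, 2}
Step 9: find(3) -> no change; set of 3 is {3}
Component of 1: {1, 2}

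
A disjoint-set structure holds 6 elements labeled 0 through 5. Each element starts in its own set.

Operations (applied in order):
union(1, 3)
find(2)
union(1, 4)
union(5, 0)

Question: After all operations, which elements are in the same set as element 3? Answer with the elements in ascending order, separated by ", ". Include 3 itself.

Answer: 1, 3, 4

Derivation:
Step 1: union(1, 3) -> merged; set of 1 now {1, 3}
Step 2: find(2) -> no change; set of 2 is {2}
Step 3: union(1, 4) -> merged; set of 1 now {1, 3, 4}
Step 4: union(5, 0) -> merged; set of 5 now {0, 5}
Component of 3: {1, 3, 4}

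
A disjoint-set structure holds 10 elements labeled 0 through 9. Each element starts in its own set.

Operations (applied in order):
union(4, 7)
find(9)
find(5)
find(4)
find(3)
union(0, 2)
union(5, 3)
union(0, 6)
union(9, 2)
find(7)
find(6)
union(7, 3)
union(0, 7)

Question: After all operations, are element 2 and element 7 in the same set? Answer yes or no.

Answer: yes

Derivation:
Step 1: union(4, 7) -> merged; set of 4 now {4, 7}
Step 2: find(9) -> no change; set of 9 is {9}
Step 3: find(5) -> no change; set of 5 is {5}
Step 4: find(4) -> no change; set of 4 is {4, 7}
Step 5: find(3) -> no change; set of 3 is {3}
Step 6: union(0, 2) -> merged; set of 0 now {0, 2}
Step 7: union(5, 3) -> merged; set of 5 now {3, 5}
Step 8: union(0, 6) -> merged; set of 0 now {0, 2, 6}
Step 9: union(9, 2) -> merged; set of 9 now {0, 2, 6, 9}
Step 10: find(7) -> no change; set of 7 is {4, 7}
Step 11: find(6) -> no change; set of 6 is {0, 2, 6, 9}
Step 12: union(7, 3) -> merged; set of 7 now {3, 4, 5, 7}
Step 13: union(0, 7) -> merged; set of 0 now {0, 2, 3, 4, 5, 6, 7, 9}
Set of 2: {0, 2, 3, 4, 5, 6, 7, 9}; 7 is a member.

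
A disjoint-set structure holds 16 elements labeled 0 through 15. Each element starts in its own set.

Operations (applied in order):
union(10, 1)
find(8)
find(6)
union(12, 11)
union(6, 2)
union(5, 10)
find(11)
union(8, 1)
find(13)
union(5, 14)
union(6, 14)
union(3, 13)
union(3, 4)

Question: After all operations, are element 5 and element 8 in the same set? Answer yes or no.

Answer: yes

Derivation:
Step 1: union(10, 1) -> merged; set of 10 now {1, 10}
Step 2: find(8) -> no change; set of 8 is {8}
Step 3: find(6) -> no change; set of 6 is {6}
Step 4: union(12, 11) -> merged; set of 12 now {11, 12}
Step 5: union(6, 2) -> merged; set of 6 now {2, 6}
Step 6: union(5, 10) -> merged; set of 5 now {1, 5, 10}
Step 7: find(11) -> no change; set of 11 is {11, 12}
Step 8: union(8, 1) -> merged; set of 8 now {1, 5, 8, 10}
Step 9: find(13) -> no change; set of 13 is {13}
Step 10: union(5, 14) -> merged; set of 5 now {1, 5, 8, 10, 14}
Step 11: union(6, 14) -> merged; set of 6 now {1, 2, 5, 6, 8, 10, 14}
Step 12: union(3, 13) -> merged; set of 3 now {3, 13}
Step 13: union(3, 4) -> merged; set of 3 now {3, 4, 13}
Set of 5: {1, 2, 5, 6, 8, 10, 14}; 8 is a member.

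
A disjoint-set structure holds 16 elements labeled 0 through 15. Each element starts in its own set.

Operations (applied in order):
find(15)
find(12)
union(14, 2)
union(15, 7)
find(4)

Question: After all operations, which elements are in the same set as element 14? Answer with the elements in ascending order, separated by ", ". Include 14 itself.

Step 1: find(15) -> no change; set of 15 is {15}
Step 2: find(12) -> no change; set of 12 is {12}
Step 3: union(14, 2) -> merged; set of 14 now {2, 14}
Step 4: union(15, 7) -> merged; set of 15 now {7, 15}
Step 5: find(4) -> no change; set of 4 is {4}
Component of 14: {2, 14}

Answer: 2, 14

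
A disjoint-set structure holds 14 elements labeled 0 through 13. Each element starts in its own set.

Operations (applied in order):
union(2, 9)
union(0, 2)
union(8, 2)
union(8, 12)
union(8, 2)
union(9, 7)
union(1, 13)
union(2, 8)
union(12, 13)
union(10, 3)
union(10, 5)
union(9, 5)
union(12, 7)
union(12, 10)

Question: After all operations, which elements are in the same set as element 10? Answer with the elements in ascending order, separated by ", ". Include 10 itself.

Step 1: union(2, 9) -> merged; set of 2 now {2, 9}
Step 2: union(0, 2) -> merged; set of 0 now {0, 2, 9}
Step 3: union(8, 2) -> merged; set of 8 now {0, 2, 8, 9}
Step 4: union(8, 12) -> merged; set of 8 now {0, 2, 8, 9, 12}
Step 5: union(8, 2) -> already same set; set of 8 now {0, 2, 8, 9, 12}
Step 6: union(9, 7) -> merged; set of 9 now {0, 2, 7, 8, 9, 12}
Step 7: union(1, 13) -> merged; set of 1 now {1, 13}
Step 8: union(2, 8) -> already same set; set of 2 now {0, 2, 7, 8, 9, 12}
Step 9: union(12, 13) -> merged; set of 12 now {0, 1, 2, 7, 8, 9, 12, 13}
Step 10: union(10, 3) -> merged; set of 10 now {3, 10}
Step 11: union(10, 5) -> merged; set of 10 now {3, 5, 10}
Step 12: union(9, 5) -> merged; set of 9 now {0, 1, 2, 3, 5, 7, 8, 9, 10, 12, 13}
Step 13: union(12, 7) -> already same set; set of 12 now {0, 1, 2, 3, 5, 7, 8, 9, 10, 12, 13}
Step 14: union(12, 10) -> already same set; set of 12 now {0, 1, 2, 3, 5, 7, 8, 9, 10, 12, 13}
Component of 10: {0, 1, 2, 3, 5, 7, 8, 9, 10, 12, 13}

Answer: 0, 1, 2, 3, 5, 7, 8, 9, 10, 12, 13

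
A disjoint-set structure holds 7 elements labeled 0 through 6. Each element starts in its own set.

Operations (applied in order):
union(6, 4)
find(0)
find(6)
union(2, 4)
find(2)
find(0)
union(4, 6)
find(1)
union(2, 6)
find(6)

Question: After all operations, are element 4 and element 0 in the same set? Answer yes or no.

Step 1: union(6, 4) -> merged; set of 6 now {4, 6}
Step 2: find(0) -> no change; set of 0 is {0}
Step 3: find(6) -> no change; set of 6 is {4, 6}
Step 4: union(2, 4) -> merged; set of 2 now {2, 4, 6}
Step 5: find(2) -> no change; set of 2 is {2, 4, 6}
Step 6: find(0) -> no change; set of 0 is {0}
Step 7: union(4, 6) -> already same set; set of 4 now {2, 4, 6}
Step 8: find(1) -> no change; set of 1 is {1}
Step 9: union(2, 6) -> already same set; set of 2 now {2, 4, 6}
Step 10: find(6) -> no change; set of 6 is {2, 4, 6}
Set of 4: {2, 4, 6}; 0 is not a member.

Answer: no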